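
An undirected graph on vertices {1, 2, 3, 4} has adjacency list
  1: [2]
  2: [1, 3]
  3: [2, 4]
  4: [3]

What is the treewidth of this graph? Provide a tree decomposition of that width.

Every bag has size at most 2, so the width is 2 − 1 = 1 and tw(G) ≤ 1. Since G has at least one edge (e.g. 4–3), it is not an edgeless graph, so tw(G) ≥ 1. Hence tw(G) = 1 exactly.

Treewidth 1.
One optimal decomposition is:
Bags: B1 = {3, 4}  B2 = {2, 3}  B3 = {1, 2}
Tree: B1–B2, B2–B3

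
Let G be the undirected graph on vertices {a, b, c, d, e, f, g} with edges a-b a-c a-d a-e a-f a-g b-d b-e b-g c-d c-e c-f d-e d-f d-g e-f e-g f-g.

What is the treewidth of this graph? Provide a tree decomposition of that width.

The largest bag has 5 vertices, giving width 4; this decomposition certifies tw(G) ≤ 4. For the lower bound, the 5 vertices {a, d, e, f, g} are pairwise adjacent, and any tree decomposition puts a clique entirely inside one bag — forcing width ≥ 4. Combining the bounds, tw(G) = 4.

Treewidth 4.
One such decomposition:
Bags: B1 = {a, b, d, e, g}  B2 = {a, d, e, f, g}  B3 = {a, c, d, e, f}
Tree: B1–B2, B2–B3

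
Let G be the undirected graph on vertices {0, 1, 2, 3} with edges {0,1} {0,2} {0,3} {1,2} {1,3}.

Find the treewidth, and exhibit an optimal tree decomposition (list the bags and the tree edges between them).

Treewidth 2.
One optimal decomposition is:
Bags: B1 = {0, 1, 3}  B2 = {0, 1, 2}
Tree: B1–B2

The largest bag has 3 vertices, giving width 2; this decomposition certifies tw(G) ≤ 2. For the lower bound, the 3 vertices {0, 1, 2} are pairwise adjacent, and any tree decomposition puts a clique entirely inside one bag — forcing width ≥ 2. Therefore the treewidth is 2.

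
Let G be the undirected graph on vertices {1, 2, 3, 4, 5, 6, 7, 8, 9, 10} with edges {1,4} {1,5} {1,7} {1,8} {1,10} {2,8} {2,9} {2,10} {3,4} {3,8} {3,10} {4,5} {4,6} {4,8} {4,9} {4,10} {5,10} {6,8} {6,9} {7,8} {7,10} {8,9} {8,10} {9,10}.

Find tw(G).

3

A width-3 tree decomposition is:
Bags: B1 = {4, 6, 8, 9}  B2 = {4, 8, 9, 10}  B3 = {3, 4, 8, 10}  B4 = {1, 4, 8, 10}  B5 = {1, 4, 5, 10}  B6 = {2, 8, 9, 10}  B7 = {1, 7, 8, 10}
Tree: B1–B2, B2–B3, B2–B4, B4–B5, B2–B6, B4–B7
The largest bag has 4 vertices, giving width 3; this decomposition certifies tw(G) ≤ 3. Conversely, {2, 8, 9, 10} is a clique of size 4, and the vertices of any clique must share a bag in every tree decomposition; so some bag has ≥ 4 vertices and tw(G) ≥ 3. Therefore the treewidth is 3.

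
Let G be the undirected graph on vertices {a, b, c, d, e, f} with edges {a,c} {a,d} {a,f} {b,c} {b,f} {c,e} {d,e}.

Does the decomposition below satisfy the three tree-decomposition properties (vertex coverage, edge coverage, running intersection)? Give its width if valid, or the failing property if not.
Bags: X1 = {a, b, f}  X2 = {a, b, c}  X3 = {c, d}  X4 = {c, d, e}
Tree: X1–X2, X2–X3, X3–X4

A tree decomposition must satisfy three properties: every vertex lies in some bag; for every edge, both endpoints lie together in some bag; and for every vertex, the bags containing it form a connected subtree. Here edge (a,d) lies in no bag, so the decomposition is invalid.

No — edge (a,d) lies in no bag.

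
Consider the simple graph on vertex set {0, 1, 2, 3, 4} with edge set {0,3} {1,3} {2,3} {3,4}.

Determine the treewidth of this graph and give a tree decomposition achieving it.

Treewidth 1.
One optimal decomposition is:
Bags: B1 = {2, 3}  B2 = {3, 4}  B3 = {1, 3}  B4 = {0, 3}
Tree: B1–B2, B2–B3, B1–B4

Every bag has size at most 2, so the width is 2 − 1 = 1 and tw(G) ≤ 1. G has an edge, so its treewidth is at least 1. The upper and lower bounds meet at 1, so that is the treewidth.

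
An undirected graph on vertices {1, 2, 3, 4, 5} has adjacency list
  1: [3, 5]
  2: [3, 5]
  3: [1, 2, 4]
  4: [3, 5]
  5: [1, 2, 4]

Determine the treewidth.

2

A width-2 tree decomposition is:
Bags: B1 = {3, 4, 5}  B2 = {2, 3, 5}  B3 = {1, 3, 5}
Tree: B1–B2, B2–B3
Every bag has size at most 3, so the width is 3 − 1 = 2 and tw(G) ≤ 2. Since 4–3–2–5–4 is a cycle in G, G is not acyclic. Forests are exactly the graphs of treewidth ≤ 1, so tw(G) ≥ 2. Therefore the treewidth is 2.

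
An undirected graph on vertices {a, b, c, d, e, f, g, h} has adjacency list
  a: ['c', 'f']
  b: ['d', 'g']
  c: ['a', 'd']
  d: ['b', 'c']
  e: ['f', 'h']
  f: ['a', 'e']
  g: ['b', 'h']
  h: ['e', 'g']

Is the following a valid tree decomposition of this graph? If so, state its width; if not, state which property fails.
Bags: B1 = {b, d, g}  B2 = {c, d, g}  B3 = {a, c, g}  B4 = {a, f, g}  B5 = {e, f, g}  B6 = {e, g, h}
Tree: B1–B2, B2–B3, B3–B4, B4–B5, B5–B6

Every vertex of G appears in some bag (union = {a, b, c, d, e, f, g, h}); every edge is covered by a bag; and for each vertex v the set of bags containing v is connected in the bag tree. The decomposition is therefore valid. The largest bag has 3 vertices, so the width is 2.

Yes; width 2.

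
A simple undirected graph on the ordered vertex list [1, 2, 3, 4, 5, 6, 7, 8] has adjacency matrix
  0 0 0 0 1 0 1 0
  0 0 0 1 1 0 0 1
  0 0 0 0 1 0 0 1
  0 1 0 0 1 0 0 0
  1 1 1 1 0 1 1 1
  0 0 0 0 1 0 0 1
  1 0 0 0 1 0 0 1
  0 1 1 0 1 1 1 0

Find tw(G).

A width-2 tree decomposition is:
Bags: B1 = {2, 5, 8}  B2 = {5, 7, 8}  B3 = {2, 4, 5}  B4 = {3, 5, 8}  B5 = {5, 6, 8}  B6 = {1, 5, 7}
Tree: B1–B2, B1–B3, B2–B4, B2–B5, B2–B6
Each bag holds 3 vertices, so the decomposition has width 2, which upper-bounds the treewidth. For the lower bound, the 3 vertices {2, 5, 8} are pairwise adjacent, and any tree decomposition puts a clique entirely inside one bag — forcing width ≥ 2. The upper and lower bounds meet at 2, so that is the treewidth.

2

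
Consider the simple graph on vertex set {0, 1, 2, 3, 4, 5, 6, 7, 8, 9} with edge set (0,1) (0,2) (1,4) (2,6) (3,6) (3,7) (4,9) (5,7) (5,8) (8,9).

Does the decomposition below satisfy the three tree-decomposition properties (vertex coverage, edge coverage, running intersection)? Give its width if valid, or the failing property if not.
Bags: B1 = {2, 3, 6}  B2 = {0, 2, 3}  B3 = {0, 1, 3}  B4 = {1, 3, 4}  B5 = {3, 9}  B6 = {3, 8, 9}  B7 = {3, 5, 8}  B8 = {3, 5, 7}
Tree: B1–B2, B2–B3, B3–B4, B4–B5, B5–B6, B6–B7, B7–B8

No — edge (4,9) lies in no bag.

A tree decomposition must satisfy three properties: every vertex lies in some bag; for every edge, both endpoints lie together in some bag; and for every vertex, the bags containing it form a connected subtree. Here edge (4,9) lies in no bag, so the decomposition is invalid.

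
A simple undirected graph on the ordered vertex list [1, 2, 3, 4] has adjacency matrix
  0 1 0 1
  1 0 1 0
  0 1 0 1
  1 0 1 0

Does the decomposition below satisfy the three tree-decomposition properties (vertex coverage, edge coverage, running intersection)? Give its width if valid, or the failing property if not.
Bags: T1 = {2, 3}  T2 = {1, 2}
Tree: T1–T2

A tree decomposition must satisfy three properties: every vertex lies in some bag; for every edge, both endpoints lie together in some bag; and for every vertex, the bags containing it form a connected subtree. Here vertex 4 appears in no bag, so the decomposition is invalid.

No — vertex 4 appears in no bag.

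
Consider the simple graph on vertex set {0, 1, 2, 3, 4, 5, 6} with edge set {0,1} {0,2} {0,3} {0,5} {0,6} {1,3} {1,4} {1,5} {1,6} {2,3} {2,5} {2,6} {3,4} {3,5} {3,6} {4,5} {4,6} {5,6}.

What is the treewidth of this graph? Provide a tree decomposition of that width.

The largest bag has 5 vertices, giving width 4; this decomposition certifies tw(G) ≤ 4. On the other hand G contains the 5-clique {0, 1, 3, 5, 6}. A clique must lie in a single bag of any decomposition, so no decomposition can have width below 4. Combining the bounds, tw(G) = 4.

Treewidth 4.
One such decomposition:
Bags: B1 = {0, 1, 3, 5, 6}  B2 = {1, 3, 4, 5, 6}  B3 = {0, 2, 3, 5, 6}
Tree: B1–B2, B1–B3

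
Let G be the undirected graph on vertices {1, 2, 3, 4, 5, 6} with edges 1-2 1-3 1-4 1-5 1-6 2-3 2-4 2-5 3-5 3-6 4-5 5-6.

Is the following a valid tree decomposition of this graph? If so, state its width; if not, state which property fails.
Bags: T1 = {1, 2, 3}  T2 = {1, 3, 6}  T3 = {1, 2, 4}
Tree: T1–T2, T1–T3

A tree decomposition must satisfy three properties: every vertex lies in some bag; for every edge, both endpoints lie together in some bag; and for every vertex, the bags containing it form a connected subtree. Here vertex 5 appears in no bag, so the decomposition is invalid.

No — vertex 5 appears in no bag.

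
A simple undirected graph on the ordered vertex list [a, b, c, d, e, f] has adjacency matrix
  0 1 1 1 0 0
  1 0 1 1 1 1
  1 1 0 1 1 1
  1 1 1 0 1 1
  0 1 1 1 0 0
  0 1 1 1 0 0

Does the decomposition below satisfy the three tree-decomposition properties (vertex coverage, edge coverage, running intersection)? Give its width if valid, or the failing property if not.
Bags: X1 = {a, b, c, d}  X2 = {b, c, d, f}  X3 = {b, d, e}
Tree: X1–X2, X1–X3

No — edge (c,e) lies in no bag.

A tree decomposition must satisfy three properties: every vertex lies in some bag; for every edge, both endpoints lie together in some bag; and for every vertex, the bags containing it form a connected subtree. Here edge (c,e) lies in no bag, so the decomposition is invalid.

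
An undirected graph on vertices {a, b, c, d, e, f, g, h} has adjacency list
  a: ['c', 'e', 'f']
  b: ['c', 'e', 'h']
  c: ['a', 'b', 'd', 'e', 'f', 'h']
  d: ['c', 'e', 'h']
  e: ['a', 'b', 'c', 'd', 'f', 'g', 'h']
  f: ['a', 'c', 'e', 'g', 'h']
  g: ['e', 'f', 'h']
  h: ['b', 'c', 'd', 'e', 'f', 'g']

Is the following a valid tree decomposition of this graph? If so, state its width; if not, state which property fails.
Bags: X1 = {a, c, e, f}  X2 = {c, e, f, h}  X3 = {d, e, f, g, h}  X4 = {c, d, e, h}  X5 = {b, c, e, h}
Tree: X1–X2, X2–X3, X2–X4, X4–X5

No — bags containing vertex d are not connected in the tree.

A tree decomposition must satisfy three properties: every vertex lies in some bag; for every edge, both endpoints lie together in some bag; and for every vertex, the bags containing it form a connected subtree. Here bags containing vertex d are not connected in the tree, so the decomposition is invalid.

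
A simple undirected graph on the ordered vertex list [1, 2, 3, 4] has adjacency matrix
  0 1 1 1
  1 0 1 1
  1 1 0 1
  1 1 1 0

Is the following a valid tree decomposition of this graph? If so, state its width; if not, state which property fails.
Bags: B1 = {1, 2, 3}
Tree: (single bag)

A tree decomposition must satisfy three properties: every vertex lies in some bag; for every edge, both endpoints lie together in some bag; and for every vertex, the bags containing it form a connected subtree. Here vertex 4 appears in no bag, so the decomposition is invalid.

No — vertex 4 appears in no bag.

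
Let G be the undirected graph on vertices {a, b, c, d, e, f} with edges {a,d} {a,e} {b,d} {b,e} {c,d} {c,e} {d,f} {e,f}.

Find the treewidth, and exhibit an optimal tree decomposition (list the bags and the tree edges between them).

The largest bag has 3 vertices, giving width 2; this decomposition certifies tw(G) ≤ 2. For the lower bound, G contains the cycle c–d–b–e–c, so G is not a forest; only forests have treewidth ≤ 1, hence tw(G) ≥ 2. Combining the bounds, tw(G) = 2.

Treewidth 2.
One such decomposition:
Bags: B1 = {c, d, e}  B2 = {b, d, e}  B3 = {a, d, e}  B4 = {d, e, f}
Tree: B1–B2, B2–B3, B3–B4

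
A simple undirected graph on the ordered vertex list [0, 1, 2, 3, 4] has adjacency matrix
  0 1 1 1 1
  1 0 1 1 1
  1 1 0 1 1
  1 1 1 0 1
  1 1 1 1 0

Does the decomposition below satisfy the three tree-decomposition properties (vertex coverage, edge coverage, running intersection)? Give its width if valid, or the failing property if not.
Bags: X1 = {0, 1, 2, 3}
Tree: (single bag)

A tree decomposition must satisfy three properties: every vertex lies in some bag; for every edge, both endpoints lie together in some bag; and for every vertex, the bags containing it form a connected subtree. Here vertex 4 appears in no bag, so the decomposition is invalid.

No — vertex 4 appears in no bag.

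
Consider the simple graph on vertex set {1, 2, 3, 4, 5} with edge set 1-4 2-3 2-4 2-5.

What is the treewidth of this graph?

1

A width-1 tree decomposition is:
Bags: B1 = {1, 4}  B2 = {2, 4}  B3 = {2, 5}  B4 = {2, 3}
Tree: B1–B2, B2–B3, B2–B4
Every bag has size at most 2, so the width is 2 − 1 = 1 and tw(G) ≤ 1. Since G has at least one edge (e.g. 1–4), it is not an edgeless graph, so tw(G) ≥ 1. Hence tw(G) = 1 exactly.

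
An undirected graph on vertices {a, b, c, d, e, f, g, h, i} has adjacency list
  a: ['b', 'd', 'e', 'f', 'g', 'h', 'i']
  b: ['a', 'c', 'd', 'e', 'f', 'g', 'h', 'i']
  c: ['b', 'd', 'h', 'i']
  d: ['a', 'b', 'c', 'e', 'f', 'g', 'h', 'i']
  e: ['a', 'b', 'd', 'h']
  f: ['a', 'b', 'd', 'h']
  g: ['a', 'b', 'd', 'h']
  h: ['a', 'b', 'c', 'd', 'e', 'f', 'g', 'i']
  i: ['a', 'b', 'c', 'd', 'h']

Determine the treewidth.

A width-4 tree decomposition is:
Bags: B1 = {a, b, d, h, i}  B2 = {a, b, d, g, h}  B3 = {a, b, d, e, h}  B4 = {a, b, d, f, h}  B5 = {b, c, d, h, i}
Tree: B1–B2, B1–B3, B1–B4, B1–B5
Each bag holds 5 vertices, so the decomposition has width 4, which upper-bounds the treewidth. For the lower bound, the 5 vertices {b, c, d, h, i} are pairwise adjacent, and any tree decomposition puts a clique entirely inside one bag — forcing width ≥ 4. The upper and lower bounds meet at 4, so that is the treewidth.

4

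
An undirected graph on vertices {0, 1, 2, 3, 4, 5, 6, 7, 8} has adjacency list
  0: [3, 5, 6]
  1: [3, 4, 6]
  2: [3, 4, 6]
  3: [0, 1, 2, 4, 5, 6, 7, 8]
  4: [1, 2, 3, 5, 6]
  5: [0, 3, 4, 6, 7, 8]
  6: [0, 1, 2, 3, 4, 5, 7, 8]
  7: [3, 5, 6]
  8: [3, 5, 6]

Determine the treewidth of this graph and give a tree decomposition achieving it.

Treewidth 3.
One such decomposition:
Bags: B1 = {3, 4, 5, 6}  B2 = {0, 3, 5, 6}  B3 = {2, 3, 4, 6}  B4 = {3, 5, 6, 8}  B5 = {3, 5, 6, 7}  B6 = {1, 3, 4, 6}
Tree: B1–B2, B1–B3, B1–B4, B4–B5, B3–B6

The largest bag has 4 vertices, giving width 3; this decomposition certifies tw(G) ≤ 3. Conversely, {1, 3, 4, 6} is a clique of size 4, and the vertices of any clique must share a bag in every tree decomposition; so some bag has ≥ 4 vertices and tw(G) ≥ 3. Combining the bounds, tw(G) = 3.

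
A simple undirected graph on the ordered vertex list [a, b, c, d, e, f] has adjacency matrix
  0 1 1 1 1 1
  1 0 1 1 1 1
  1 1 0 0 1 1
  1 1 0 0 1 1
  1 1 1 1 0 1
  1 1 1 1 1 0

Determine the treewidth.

A width-4 tree decomposition is:
Bags: B1 = {a, b, d, e, f}  B2 = {a, b, c, e, f}
Tree: B1–B2
Each bag holds 5 vertices, so the decomposition has width 4, which upper-bounds the treewidth. For the lower bound, the 5 vertices {a, b, d, e, f} are pairwise adjacent, and any tree decomposition puts a clique entirely inside one bag — forcing width ≥ 4. The upper and lower bounds meet at 4, so that is the treewidth.

4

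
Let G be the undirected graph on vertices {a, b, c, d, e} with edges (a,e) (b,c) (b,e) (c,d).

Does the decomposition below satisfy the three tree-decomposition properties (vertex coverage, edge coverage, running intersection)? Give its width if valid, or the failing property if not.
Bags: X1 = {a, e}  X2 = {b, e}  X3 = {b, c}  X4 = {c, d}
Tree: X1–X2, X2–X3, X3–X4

Vertex coverage: the bags together contain {a, b, c, d, e}, the full vertex set. Edge coverage: each edge of G has both endpoints in at least one bag. Running intersection: for every vertex, the bags containing it form a connected subtree. All three properties hold, so this is a valid tree decomposition of width max|bag| − 1 = 1, and hence tw(G) ≤ 1.

Yes; width 1.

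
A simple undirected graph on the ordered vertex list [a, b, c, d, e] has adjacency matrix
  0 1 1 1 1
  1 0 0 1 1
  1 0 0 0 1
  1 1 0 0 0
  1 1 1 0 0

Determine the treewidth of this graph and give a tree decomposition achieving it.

The largest bag has 3 vertices, giving width 2; this decomposition certifies tw(G) ≤ 2. On the other hand G contains the 3-clique {a, b, d}. A clique must lie in a single bag of any decomposition, so no decomposition can have width below 2. Therefore the treewidth is 2.

Treewidth 2.
Bags: B1 = {a, c, e}  B2 = {a, b, e}  B3 = {a, b, d}
Tree: B1–B2, B2–B3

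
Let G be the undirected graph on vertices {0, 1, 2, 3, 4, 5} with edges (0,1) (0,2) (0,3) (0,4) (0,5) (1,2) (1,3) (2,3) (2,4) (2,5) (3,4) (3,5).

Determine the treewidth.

3

A width-3 tree decomposition is:
Bags: B1 = {0, 1, 2, 3}  B2 = {0, 2, 3, 5}  B3 = {0, 2, 3, 4}
Tree: B1–B2, B2–B3
The largest bag has 4 vertices, giving width 3; this decomposition certifies tw(G) ≤ 3. For the lower bound, the 4 vertices {0, 1, 2, 3} are pairwise adjacent, and any tree decomposition puts a clique entirely inside one bag — forcing width ≥ 3. Hence tw(G) = 3 exactly.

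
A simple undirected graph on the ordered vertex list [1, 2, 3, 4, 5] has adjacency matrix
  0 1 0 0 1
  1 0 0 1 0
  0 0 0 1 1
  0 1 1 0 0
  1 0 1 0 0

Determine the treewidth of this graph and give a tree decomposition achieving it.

Treewidth 2.
One optimal decomposition is:
Bags: B1 = {1, 3, 5}  B2 = {1, 3, 4}  B3 = {1, 2, 4}
Tree: B1–B2, B2–B3

Each bag holds 3 vertices, so the decomposition has width 2, which upper-bounds the treewidth. The edges 1–5–3–4–2–1 form a cycle, so G is not a tree and its treewidth is at least 2. The upper and lower bounds meet at 2, so that is the treewidth.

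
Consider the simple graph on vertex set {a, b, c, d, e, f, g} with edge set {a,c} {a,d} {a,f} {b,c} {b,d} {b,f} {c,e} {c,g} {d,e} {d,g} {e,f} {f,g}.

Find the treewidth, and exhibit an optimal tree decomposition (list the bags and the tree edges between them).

Each bag holds 4 vertices, so the decomposition has width 3, which upper-bounds the treewidth. For the lower bound: the 4 vertex sets {d,g}, {e,f}, {c}, {b} are disjoint, each induces a connected subgraph, and every pair is joined by at least one edge of G. Contracting each set to a single vertex therefore yields K_{4} as a minor, and since treewidth is minor-monotone, tw(G) ≥ tw(K_{4}) = 3. The upper and lower bounds meet at 3, so that is the treewidth.

Treewidth 3.
One optimal decomposition is:
Bags: B1 = {c, d, f, g}  B2 = {c, d, e, f}  B3 = {b, c, d, f}  B4 = {a, c, d, f}
Tree: B1–B2, B2–B3, B3–B4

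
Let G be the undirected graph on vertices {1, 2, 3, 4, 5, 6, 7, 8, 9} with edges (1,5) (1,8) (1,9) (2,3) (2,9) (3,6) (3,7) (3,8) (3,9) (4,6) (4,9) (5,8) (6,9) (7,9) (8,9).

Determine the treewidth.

A width-2 tree decomposition is:
Bags: B1 = {3, 6, 9}  B2 = {2, 3, 9}  B3 = {3, 7, 9}  B4 = {3, 8, 9}  B5 = {4, 6, 9}  B6 = {1, 8, 9}  B7 = {1, 5, 8}
Tree: B1–B2, B1–B3, B1–B4, B1–B5, B4–B6, B6–B7
Every bag has size at most 3, so the width is 3 − 1 = 2 and tw(G) ≤ 2. For the lower bound, the 3 vertices {1, 8, 9} are pairwise adjacent, and any tree decomposition puts a clique entirely inside one bag — forcing width ≥ 2. Hence tw(G) = 2 exactly.

2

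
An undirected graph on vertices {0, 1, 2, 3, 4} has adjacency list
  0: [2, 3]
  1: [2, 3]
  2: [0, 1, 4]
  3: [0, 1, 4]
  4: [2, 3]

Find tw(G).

A width-2 tree decomposition is:
Bags: B1 = {2, 3, 4}  B2 = {1, 2, 3}  B3 = {0, 2, 3}
Tree: B1–B2, B2–B3
Each bag holds 3 vertices, so the decomposition has width 2, which upper-bounds the treewidth. For the lower bound, G contains the cycle 3–4–2–1–3, so G is not a forest; only forests have treewidth ≤ 1, hence tw(G) ≥ 2. The upper and lower bounds meet at 2, so that is the treewidth.

2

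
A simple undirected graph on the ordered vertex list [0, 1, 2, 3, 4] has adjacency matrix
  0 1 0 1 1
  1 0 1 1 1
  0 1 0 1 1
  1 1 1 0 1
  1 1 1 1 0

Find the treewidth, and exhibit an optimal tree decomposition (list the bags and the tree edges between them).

Treewidth 3.
One optimal decomposition is:
Bags: B1 = {1, 2, 3, 4}  B2 = {0, 1, 3, 4}
Tree: B1–B2

Each bag holds 4 vertices, so the decomposition has width 3, which upper-bounds the treewidth. On the other hand G contains the 4-clique {0, 1, 3, 4}. A clique must lie in a single bag of any decomposition, so no decomposition can have width below 3. Hence tw(G) = 3 exactly.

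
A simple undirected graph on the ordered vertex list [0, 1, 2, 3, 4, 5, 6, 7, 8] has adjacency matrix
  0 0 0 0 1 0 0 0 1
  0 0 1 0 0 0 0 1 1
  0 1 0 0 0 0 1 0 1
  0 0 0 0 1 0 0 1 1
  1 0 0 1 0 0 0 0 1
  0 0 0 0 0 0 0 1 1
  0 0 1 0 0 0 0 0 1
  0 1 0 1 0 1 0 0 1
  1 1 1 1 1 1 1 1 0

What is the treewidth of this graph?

A width-2 tree decomposition is:
Bags: B1 = {1, 7, 8}  B2 = {1, 2, 8}  B3 = {5, 7, 8}  B4 = {3, 7, 8}  B5 = {3, 4, 8}  B6 = {0, 4, 8}  B7 = {2, 6, 8}
Tree: B1–B2, B1–B3, B3–B4, B4–B5, B5–B6, B2–B7
Each bag holds 3 vertices, so the decomposition has width 2, which upper-bounds the treewidth. On the other hand G contains the 3-clique {0, 4, 8}. A clique must lie in a single bag of any decomposition, so no decomposition can have width below 2. Hence tw(G) = 2 exactly.

2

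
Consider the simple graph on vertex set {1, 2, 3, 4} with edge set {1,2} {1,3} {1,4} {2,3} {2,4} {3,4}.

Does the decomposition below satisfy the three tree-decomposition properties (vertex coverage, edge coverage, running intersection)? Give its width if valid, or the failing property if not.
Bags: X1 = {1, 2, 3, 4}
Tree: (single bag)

Checking the three conditions: (i) the bags cover all of {1, 2, 3, 4}; (ii) for each edge, some bag contains both endpoints; (iii) the bags containing any fixed vertex form a subtree. All hold, so the decomposition is valid with width 4 − 1 = 3.

Yes; width 3.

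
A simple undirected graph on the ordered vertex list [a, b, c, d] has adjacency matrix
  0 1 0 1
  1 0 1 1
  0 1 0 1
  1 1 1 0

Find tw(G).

2

A width-2 tree decomposition is:
Bags: B1 = {b, c, d}  B2 = {a, b, d}
Tree: B1–B2
Every bag has size at most 3, so the width is 3 − 1 = 2 and tw(G) ≤ 2. On the other hand G contains the 3-clique {b, c, d}. A clique must lie in a single bag of any decomposition, so no decomposition can have width below 2. Combining the bounds, tw(G) = 2.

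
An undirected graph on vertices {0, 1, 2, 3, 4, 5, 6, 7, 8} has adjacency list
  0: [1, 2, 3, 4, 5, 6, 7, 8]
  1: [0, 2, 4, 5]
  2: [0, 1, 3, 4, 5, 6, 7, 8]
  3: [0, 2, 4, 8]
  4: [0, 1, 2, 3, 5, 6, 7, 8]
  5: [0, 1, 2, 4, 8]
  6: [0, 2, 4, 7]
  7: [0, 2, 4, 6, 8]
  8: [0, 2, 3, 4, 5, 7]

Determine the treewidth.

4

A width-4 tree decomposition is:
Bags: B1 = {0, 2, 4, 5, 8}  B2 = {0, 2, 3, 4, 8}  B3 = {0, 1, 2, 4, 5}  B4 = {0, 2, 4, 7, 8}  B5 = {0, 2, 4, 6, 7}
Tree: B1–B2, B1–B3, B2–B4, B4–B5
The largest bag has 5 vertices, giving width 4; this decomposition certifies tw(G) ≤ 4. Conversely, {0, 2, 3, 4, 8} is a clique of size 5, and the vertices of any clique must share a bag in every tree decomposition; so some bag has ≥ 5 vertices and tw(G) ≥ 4. Combining the bounds, tw(G) = 4.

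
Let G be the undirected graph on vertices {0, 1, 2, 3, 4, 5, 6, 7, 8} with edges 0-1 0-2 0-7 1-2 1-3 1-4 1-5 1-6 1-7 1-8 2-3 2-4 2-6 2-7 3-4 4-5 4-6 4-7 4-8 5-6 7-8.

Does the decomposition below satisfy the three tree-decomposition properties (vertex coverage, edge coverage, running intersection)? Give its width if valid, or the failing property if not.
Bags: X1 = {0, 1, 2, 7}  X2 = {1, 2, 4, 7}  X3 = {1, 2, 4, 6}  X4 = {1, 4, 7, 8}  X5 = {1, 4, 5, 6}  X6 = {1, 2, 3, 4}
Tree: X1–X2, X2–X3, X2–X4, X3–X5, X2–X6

Yes; width 3.

Vertex coverage: the bags together contain {0, 1, 2, 3, 4, 5, 6, 7, 8}, the full vertex set. Edge coverage: each edge of G has both endpoints in at least one bag. Running intersection: for every vertex, the bags containing it form a connected subtree. All three properties hold, so this is a valid tree decomposition of width max|bag| − 1 = 3, and hence tw(G) ≤ 3.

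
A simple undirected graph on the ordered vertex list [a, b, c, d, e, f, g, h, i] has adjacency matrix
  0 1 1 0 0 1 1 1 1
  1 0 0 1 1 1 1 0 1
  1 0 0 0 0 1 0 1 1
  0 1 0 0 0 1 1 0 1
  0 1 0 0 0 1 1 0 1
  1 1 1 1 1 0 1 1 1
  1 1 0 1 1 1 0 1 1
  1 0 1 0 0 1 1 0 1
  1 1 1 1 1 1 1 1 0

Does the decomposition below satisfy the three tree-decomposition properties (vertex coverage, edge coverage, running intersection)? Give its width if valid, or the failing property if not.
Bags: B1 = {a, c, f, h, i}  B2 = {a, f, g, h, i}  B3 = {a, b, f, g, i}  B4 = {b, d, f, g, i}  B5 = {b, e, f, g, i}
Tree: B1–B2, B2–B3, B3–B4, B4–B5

Checking the three conditions: (i) the bags cover all of {a, b, c, d, e, f, g, h, i}; (ii) for each edge, some bag contains both endpoints; (iii) the bags containing any fixed vertex form a subtree. All hold, so the decomposition is valid with width 5 − 1 = 4.

Yes; width 4.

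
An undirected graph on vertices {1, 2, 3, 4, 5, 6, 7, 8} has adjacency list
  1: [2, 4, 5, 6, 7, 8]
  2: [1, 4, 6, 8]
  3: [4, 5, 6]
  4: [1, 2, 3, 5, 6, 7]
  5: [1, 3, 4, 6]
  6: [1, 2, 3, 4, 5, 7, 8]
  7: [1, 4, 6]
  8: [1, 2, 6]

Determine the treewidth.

A width-3 tree decomposition is:
Bags: B1 = {3, 4, 5, 6}  B2 = {1, 4, 5, 6}  B3 = {1, 2, 4, 6}  B4 = {1, 4, 6, 7}  B5 = {1, 2, 6, 8}
Tree: B1–B2, B2–B3, B2–B4, B3–B5
Every bag has size at most 4, so the width is 4 − 1 = 3 and tw(G) ≤ 3. For the lower bound, the 4 vertices {1, 2, 6, 8} are pairwise adjacent, and any tree decomposition puts a clique entirely inside one bag — forcing width ≥ 3. Combining the bounds, tw(G) = 3.

3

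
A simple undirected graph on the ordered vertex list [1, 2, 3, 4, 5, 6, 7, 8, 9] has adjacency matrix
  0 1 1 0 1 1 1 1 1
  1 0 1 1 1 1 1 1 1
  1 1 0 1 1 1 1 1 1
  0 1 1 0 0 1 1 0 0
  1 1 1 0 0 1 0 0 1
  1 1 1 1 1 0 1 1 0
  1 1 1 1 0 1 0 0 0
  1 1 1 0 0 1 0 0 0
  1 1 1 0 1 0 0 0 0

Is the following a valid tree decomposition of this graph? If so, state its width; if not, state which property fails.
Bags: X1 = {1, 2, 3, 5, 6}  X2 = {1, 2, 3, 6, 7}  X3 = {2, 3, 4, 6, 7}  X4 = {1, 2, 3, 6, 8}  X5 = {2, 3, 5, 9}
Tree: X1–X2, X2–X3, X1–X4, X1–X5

No — edge (1,9) lies in no bag.

A tree decomposition must satisfy three properties: every vertex lies in some bag; for every edge, both endpoints lie together in some bag; and for every vertex, the bags containing it form a connected subtree. Here edge (1,9) lies in no bag, so the decomposition is invalid.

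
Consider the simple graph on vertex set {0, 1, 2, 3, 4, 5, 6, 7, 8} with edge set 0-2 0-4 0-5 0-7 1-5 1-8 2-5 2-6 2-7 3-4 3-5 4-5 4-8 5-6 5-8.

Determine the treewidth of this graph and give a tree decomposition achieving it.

Treewidth 2.
One such decomposition:
Bags: B1 = {0, 2, 5}  B2 = {0, 4, 5}  B3 = {4, 5, 8}  B4 = {2, 5, 6}  B5 = {3, 4, 5}  B6 = {1, 5, 8}  B7 = {0, 2, 7}
Tree: B1–B2, B2–B3, B1–B4, B2–B5, B3–B6, B1–B7

Each bag holds 3 vertices, so the decomposition has width 2, which upper-bounds the treewidth. For the lower bound, the 3 vertices {1, 5, 8} are pairwise adjacent, and any tree decomposition puts a clique entirely inside one bag — forcing width ≥ 2. The upper and lower bounds meet at 2, so that is the treewidth.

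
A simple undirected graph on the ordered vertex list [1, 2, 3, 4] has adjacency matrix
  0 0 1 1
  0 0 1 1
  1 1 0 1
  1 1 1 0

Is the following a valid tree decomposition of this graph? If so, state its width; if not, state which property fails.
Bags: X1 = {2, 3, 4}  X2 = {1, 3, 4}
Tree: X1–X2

Yes; width 2.

Vertex coverage: the bags together contain {1, 2, 3, 4}, the full vertex set. Edge coverage: each edge of G has both endpoints in at least one bag. Running intersection: for every vertex, the bags containing it form a connected subtree. All three properties hold, so this is a valid tree decomposition of width max|bag| − 1 = 2, and hence tw(G) ≤ 2.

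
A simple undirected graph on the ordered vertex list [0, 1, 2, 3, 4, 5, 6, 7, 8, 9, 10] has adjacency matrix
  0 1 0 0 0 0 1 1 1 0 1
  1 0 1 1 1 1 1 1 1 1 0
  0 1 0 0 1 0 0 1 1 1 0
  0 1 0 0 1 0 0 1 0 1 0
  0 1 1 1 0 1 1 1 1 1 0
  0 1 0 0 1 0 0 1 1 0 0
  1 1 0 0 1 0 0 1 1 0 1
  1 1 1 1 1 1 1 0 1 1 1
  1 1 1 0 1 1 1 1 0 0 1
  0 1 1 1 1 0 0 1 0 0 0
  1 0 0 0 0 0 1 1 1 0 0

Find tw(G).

A width-4 tree decomposition is:
Bags: B1 = {1, 4, 6, 7, 8}  B2 = {1, 4, 5, 7, 8}  B3 = {1, 2, 4, 7, 8}  B4 = {0, 1, 6, 7, 8}  B5 = {0, 6, 7, 8, 10}  B6 = {1, 2, 4, 7, 9}  B7 = {1, 3, 4, 7, 9}
Tree: B1–B2, B2–B3, B1–B4, B4–B5, B3–B6, B6–B7
Every bag has size at most 5, so the width is 5 − 1 = 4 and tw(G) ≤ 4. On the other hand G contains the 5-clique {0, 1, 6, 7, 8}. A clique must lie in a single bag of any decomposition, so no decomposition can have width below 4. Combining the bounds, tw(G) = 4.

4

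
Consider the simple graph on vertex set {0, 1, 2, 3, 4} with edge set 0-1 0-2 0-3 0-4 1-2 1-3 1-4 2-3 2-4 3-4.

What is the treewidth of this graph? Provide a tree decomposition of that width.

Treewidth 4.
One such decomposition:
Bags: B1 = {0, 1, 2, 3, 4}
Tree: (single bag)

With just one bag of size 5, the width is 5 − 1 = 4, so tw(G) ≤ 4. For the lower bound, the 5 vertices {0, 1, 2, 3, 4} are pairwise adjacent, and any tree decomposition puts a clique entirely inside one bag — forcing width ≥ 4. Combining the bounds, tw(G) = 4.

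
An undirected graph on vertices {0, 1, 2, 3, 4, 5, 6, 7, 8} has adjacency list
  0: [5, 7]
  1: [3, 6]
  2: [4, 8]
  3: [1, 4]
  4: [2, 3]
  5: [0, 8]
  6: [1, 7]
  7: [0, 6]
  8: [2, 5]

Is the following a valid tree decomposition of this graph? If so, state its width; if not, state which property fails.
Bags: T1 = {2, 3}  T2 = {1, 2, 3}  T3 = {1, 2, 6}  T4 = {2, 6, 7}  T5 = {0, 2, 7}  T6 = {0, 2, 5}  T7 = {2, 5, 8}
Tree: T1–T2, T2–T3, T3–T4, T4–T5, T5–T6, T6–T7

A tree decomposition must satisfy three properties: every vertex lies in some bag; for every edge, both endpoints lie together in some bag; and for every vertex, the bags containing it form a connected subtree. Here vertex 4 appears in no bag, so the decomposition is invalid.

No — vertex 4 appears in no bag.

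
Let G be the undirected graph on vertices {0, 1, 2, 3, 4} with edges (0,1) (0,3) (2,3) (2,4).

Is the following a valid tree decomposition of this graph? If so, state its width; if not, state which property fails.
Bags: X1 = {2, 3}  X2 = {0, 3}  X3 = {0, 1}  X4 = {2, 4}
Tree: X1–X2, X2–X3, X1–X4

Every vertex of G appears in some bag (union = {0, 1, 2, 3, 4}); every edge is covered by a bag; and for each vertex v the set of bags containing v is connected in the bag tree. The decomposition is therefore valid. The largest bag has 2 vertices, so the width is 1.

Yes; width 1.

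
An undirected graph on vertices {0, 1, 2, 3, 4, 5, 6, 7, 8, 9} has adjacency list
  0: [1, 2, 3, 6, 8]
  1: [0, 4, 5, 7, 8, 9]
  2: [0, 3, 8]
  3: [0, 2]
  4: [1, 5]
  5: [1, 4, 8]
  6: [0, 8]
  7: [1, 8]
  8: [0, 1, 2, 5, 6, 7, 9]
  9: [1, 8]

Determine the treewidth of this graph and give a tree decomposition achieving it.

Each bag holds 3 vertices, so the decomposition has width 2, which upper-bounds the treewidth. On the other hand G contains the 3-clique {0, 1, 8}. A clique must lie in a single bag of any decomposition, so no decomposition can have width below 2. Combining the bounds, tw(G) = 2.

Treewidth 2.
One such decomposition:
Bags: B1 = {0, 2, 3}  B2 = {0, 2, 8}  B3 = {0, 1, 8}  B4 = {0, 6, 8}  B5 = {1, 7, 8}  B6 = {1, 8, 9}  B7 = {1, 5, 8}  B8 = {1, 4, 5}
Tree: B1–B2, B2–B3, B3–B4, B3–B5, B3–B6, B3–B7, B7–B8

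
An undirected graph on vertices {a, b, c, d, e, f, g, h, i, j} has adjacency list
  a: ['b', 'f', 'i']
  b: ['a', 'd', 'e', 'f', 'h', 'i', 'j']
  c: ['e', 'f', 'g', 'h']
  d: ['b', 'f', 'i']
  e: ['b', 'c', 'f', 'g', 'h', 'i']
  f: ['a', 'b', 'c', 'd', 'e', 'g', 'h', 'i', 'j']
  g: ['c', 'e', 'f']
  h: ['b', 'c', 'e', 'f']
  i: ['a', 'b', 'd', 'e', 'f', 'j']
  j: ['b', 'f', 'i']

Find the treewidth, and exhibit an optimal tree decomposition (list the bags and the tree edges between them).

Each bag holds 4 vertices, so the decomposition has width 3, which upper-bounds the treewidth. On the other hand G contains the 4-clique {c, e, f, g}. A clique must lie in a single bag of any decomposition, so no decomposition can have width below 3. Therefore the treewidth is 3.

Treewidth 3.
One such decomposition:
Bags: B1 = {c, e, f, g}  B2 = {c, e, f, h}  B3 = {b, e, f, h}  B4 = {b, e, f, i}  B5 = {a, b, f, i}  B6 = {b, d, f, i}  B7 = {b, f, i, j}
Tree: B1–B2, B2–B3, B3–B4, B4–B5, B4–B6, B5–B7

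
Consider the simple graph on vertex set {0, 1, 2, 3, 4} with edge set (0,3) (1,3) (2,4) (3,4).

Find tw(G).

1

A width-1 tree decomposition is:
Bags: B1 = {3, 4}  B2 = {1, 3}  B3 = {2, 4}  B4 = {0, 3}
Tree: B1–B2, B1–B3, B2–B4
Each bag holds 2 vertices, so the decomposition has width 1, which upper-bounds the treewidth. G has an edge, so its treewidth is at least 1. The upper and lower bounds meet at 1, so that is the treewidth.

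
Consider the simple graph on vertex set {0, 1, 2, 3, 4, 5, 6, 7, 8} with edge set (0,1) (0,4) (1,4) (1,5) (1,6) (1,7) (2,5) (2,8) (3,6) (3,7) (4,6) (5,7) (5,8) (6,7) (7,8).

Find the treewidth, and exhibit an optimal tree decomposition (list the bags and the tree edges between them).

Each bag holds 3 vertices, so the decomposition has width 2, which upper-bounds the treewidth. Conversely, {2, 5, 8} is a clique of size 3, and the vertices of any clique must share a bag in every tree decomposition; so some bag has ≥ 3 vertices and tw(G) ≥ 2. Therefore the treewidth is 2.

Treewidth 2.
Bags: B1 = {1, 5, 7}  B2 = {1, 6, 7}  B3 = {1, 4, 6}  B4 = {3, 6, 7}  B5 = {0, 1, 4}  B6 = {5, 7, 8}  B7 = {2, 5, 8}
Tree: B1–B2, B2–B3, B2–B4, B3–B5, B1–B6, B6–B7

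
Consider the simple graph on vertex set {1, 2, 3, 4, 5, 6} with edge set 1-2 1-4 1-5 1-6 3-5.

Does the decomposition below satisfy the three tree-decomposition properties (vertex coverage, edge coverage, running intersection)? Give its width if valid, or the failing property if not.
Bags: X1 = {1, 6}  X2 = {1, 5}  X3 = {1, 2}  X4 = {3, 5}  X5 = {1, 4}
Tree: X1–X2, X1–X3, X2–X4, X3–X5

Yes; width 1.

Checking the three conditions: (i) the bags cover all of {1, 2, 3, 4, 5, 6}; (ii) for each edge, some bag contains both endpoints; (iii) the bags containing any fixed vertex form a subtree. All hold, so the decomposition is valid with width 2 − 1 = 1.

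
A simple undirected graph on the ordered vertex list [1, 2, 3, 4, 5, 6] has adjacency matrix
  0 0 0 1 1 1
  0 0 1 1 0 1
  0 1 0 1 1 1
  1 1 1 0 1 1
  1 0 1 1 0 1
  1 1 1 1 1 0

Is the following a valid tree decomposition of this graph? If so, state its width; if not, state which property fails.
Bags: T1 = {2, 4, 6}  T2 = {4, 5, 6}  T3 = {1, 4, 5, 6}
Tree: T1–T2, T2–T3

No — vertex 3 appears in no bag.

A tree decomposition must satisfy three properties: every vertex lies in some bag; for every edge, both endpoints lie together in some bag; and for every vertex, the bags containing it form a connected subtree. Here vertex 3 appears in no bag, so the decomposition is invalid.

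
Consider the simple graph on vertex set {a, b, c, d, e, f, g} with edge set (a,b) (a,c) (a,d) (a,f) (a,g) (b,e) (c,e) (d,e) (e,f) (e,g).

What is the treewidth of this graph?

2

A width-2 tree decomposition is:
Bags: B1 = {a, b, e}  B2 = {a, c, e}  B3 = {a, e, f}  B4 = {a, d, e}  B5 = {a, e, g}
Tree: B1–B2, B2–B3, B3–B4, B4–B5
Each bag holds 3 vertices, so the decomposition has width 2, which upper-bounds the treewidth. The edges e–b–a–c–e form a cycle, so G is not a tree and its treewidth is at least 2. Combining the bounds, tw(G) = 2.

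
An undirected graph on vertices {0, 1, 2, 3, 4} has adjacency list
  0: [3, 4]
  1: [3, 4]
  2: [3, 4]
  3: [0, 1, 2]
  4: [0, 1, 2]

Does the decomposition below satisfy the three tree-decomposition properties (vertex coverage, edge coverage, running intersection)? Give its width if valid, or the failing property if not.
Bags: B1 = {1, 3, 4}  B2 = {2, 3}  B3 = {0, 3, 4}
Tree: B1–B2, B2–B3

A tree decomposition must satisfy three properties: every vertex lies in some bag; for every edge, both endpoints lie together in some bag; and for every vertex, the bags containing it form a connected subtree. Here edge (4,2) lies in no bag, so the decomposition is invalid.

No — edge (4,2) lies in no bag.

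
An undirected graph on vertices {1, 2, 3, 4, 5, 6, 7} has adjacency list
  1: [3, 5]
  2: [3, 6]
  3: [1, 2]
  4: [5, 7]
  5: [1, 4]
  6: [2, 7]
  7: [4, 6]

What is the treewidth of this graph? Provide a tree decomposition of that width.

Every bag has size at most 3, so the width is 3 − 1 = 2 and tw(G) ≤ 2. The edges 5–4–7–6–2–3–1–5 form a cycle, so G is not a tree and its treewidth is at least 2. Therefore the treewidth is 2.

Treewidth 2.
One such decomposition:
Bags: B1 = {4, 5, 7}  B2 = {5, 6, 7}  B3 = {2, 5, 6}  B4 = {2, 3, 5}  B5 = {1, 3, 5}
Tree: B1–B2, B2–B3, B3–B4, B4–B5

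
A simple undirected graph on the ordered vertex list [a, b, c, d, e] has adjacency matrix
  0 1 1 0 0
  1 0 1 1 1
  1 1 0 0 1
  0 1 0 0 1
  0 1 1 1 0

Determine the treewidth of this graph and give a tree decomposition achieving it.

Treewidth 2.
One such decomposition:
Bags: B1 = {a, b, c}  B2 = {b, c, e}  B3 = {b, d, e}
Tree: B1–B2, B2–B3

The largest bag has 3 vertices, giving width 2; this decomposition certifies tw(G) ≤ 2. Conversely, {b, d, e} is a clique of size 3, and the vertices of any clique must share a bag in every tree decomposition; so some bag has ≥ 3 vertices and tw(G) ≥ 2. Combining the bounds, tw(G) = 2.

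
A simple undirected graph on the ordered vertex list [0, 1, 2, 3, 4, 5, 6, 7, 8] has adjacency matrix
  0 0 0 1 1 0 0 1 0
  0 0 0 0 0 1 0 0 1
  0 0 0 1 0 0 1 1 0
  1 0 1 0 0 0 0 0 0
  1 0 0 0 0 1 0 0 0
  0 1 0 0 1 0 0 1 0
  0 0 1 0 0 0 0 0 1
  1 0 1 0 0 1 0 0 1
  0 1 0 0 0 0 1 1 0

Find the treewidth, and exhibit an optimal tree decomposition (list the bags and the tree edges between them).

Treewidth 3.
Bags: B1 = {0, 2, 3, 6}  B2 = {0, 2, 6, 7}  B3 = {0, 6, 7, 8}  B4 = {0, 4, 7, 8}  B5 = {4, 5, 7, 8}  B6 = {1, 4, 5, 8}
Tree: B1–B2, B2–B3, B3–B4, B4–B5, B5–B6

Every bag has size at most 4, so the width is 4 − 1 = 3 and tw(G) ≤ 3. For the lower bound: the 4 vertex sets {2,3,6}, {0}, {7}, {1,4,5,8} are disjoint, each induces a connected subgraph, and every pair is joined by at least one edge of G. Contracting each set to a single vertex therefore yields K_{4} as a minor, and since treewidth is minor-monotone, tw(G) ≥ tw(K_{4}) = 3. Hence tw(G) = 3 exactly.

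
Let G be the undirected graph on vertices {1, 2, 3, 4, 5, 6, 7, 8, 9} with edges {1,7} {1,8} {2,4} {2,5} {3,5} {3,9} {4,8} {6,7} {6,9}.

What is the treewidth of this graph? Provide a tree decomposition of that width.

Each bag holds 3 vertices, so the decomposition has width 2, which upper-bounds the treewidth. Since 5–3–9–6–7–1–8–4–2–5 is a cycle in G, G is not acyclic. Forests are exactly the graphs of treewidth ≤ 1, so tw(G) ≥ 2. The upper and lower bounds meet at 2, so that is the treewidth.

Treewidth 2.
One such decomposition:
Bags: B1 = {3, 5, 9}  B2 = {5, 6, 9}  B3 = {5, 6, 7}  B4 = {1, 5, 7}  B5 = {1, 5, 8}  B6 = {4, 5, 8}  B7 = {2, 4, 5}
Tree: B1–B2, B2–B3, B3–B4, B4–B5, B5–B6, B6–B7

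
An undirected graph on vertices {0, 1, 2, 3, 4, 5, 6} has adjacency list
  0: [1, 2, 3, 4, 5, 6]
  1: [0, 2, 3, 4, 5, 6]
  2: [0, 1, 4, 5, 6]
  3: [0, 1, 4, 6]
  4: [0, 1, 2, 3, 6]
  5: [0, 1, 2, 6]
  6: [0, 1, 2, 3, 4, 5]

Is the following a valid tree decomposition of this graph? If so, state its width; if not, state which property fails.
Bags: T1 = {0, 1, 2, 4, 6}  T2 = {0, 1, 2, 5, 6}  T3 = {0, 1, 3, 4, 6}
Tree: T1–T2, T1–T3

Every vertex of G appears in some bag (union = {0, 1, 2, 3, 4, 5, 6}); every edge is covered by a bag; and for each vertex v the set of bags containing v is connected in the bag tree. The decomposition is therefore valid. The largest bag has 5 vertices, so the width is 4.

Yes; width 4.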